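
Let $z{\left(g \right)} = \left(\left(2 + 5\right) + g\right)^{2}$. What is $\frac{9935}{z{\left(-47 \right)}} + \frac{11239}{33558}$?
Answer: $\frac{35138113}{5369280} \approx 6.5443$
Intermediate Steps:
$z{\left(g \right)} = \left(7 + g\right)^{2}$
$\frac{9935}{z{\left(-47 \right)}} + \frac{11239}{33558} = \frac{9935}{\left(7 - 47\right)^{2}} + \frac{11239}{33558} = \frac{9935}{\left(-40\right)^{2}} + 11239 \cdot \frac{1}{33558} = \frac{9935}{1600} + \frac{11239}{33558} = 9935 \cdot \frac{1}{1600} + \frac{11239}{33558} = \frac{1987}{320} + \frac{11239}{33558} = \frac{35138113}{5369280}$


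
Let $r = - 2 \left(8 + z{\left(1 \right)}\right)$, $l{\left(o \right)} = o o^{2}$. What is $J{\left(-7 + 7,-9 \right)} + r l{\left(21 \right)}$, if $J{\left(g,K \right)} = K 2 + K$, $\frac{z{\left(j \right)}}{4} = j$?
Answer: $-222291$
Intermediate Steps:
$l{\left(o \right)} = o^{3}$
$z{\left(j \right)} = 4 j$
$J{\left(g,K \right)} = 3 K$ ($J{\left(g,K \right)} = 2 K + K = 3 K$)
$r = -24$ ($r = - 2 \left(8 + 4 \cdot 1\right) = - 2 \left(8 + 4\right) = \left(-2\right) 12 = -24$)
$J{\left(-7 + 7,-9 \right)} + r l{\left(21 \right)} = 3 \left(-9\right) - 24 \cdot 21^{3} = -27 - 222264 = -222291$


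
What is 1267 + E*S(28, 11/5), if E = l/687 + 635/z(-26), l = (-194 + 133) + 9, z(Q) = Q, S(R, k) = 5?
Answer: 20443169/17862 ≈ 1144.5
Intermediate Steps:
l = -52 (l = -61 + 9 = -52)
E = -437597/17862 (E = -52/687 + 635/(-26) = -52*1/687 + 635*(-1/26) = -52/687 - 635/26 = -437597/17862 ≈ -24.499)
1267 + E*S(28, 11/5) = 1267 - 437597/17862*5 = 1267 - 2187985/17862 = 20443169/17862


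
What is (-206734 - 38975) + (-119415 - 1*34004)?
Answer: -399128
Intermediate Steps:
(-206734 - 38975) + (-119415 - 1*34004) = -245709 + (-119415 - 34004) = -245709 - 153419 = -399128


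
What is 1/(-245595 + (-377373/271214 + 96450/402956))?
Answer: -13660913573/3355067807226471 ≈ -4.0717e-6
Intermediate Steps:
1/(-245595 + (-377373/271214 + 96450/402956)) = 1/(-245595 + (-377373*1/271214 + 96450*(1/402956))) = 1/(-245595 + (-377373/271214 + 48225/201478)) = 1/(-245595 - 15738265536/13660913573) = 1/(-3355067807226471/13660913573) = -13660913573/3355067807226471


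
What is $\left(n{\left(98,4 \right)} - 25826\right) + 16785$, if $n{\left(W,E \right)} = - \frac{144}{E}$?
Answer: $-9077$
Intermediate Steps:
$\left(n{\left(98,4 \right)} - 25826\right) + 16785 = \left(- \frac{144}{4} - 25826\right) + 16785 = \left(\left(-144\right) \frac{1}{4} - 25826\right) + 16785 = \left(-36 - 25826\right) + 16785 = -25862 + 16785 = -9077$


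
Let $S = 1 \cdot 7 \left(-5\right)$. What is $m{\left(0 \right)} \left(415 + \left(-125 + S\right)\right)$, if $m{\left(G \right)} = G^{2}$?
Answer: $0$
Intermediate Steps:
$S = -35$ ($S = 7 \left(-5\right) = -35$)
$m{\left(0 \right)} \left(415 + \left(-125 + S\right)\right) = 0^{2} \left(415 - 160\right) = 0 \left(415 - 160\right) = 0 \cdot 255 = 0$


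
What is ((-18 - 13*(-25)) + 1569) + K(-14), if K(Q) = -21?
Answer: 1855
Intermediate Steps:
((-18 - 13*(-25)) + 1569) + K(-14) = ((-18 - 13*(-25)) + 1569) - 21 = ((-18 + 325) + 1569) - 21 = (307 + 1569) - 21 = 1876 - 21 = 1855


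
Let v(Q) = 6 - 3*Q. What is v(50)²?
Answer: 20736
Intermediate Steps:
v(50)² = (6 - 3*50)² = (6 - 150)² = (-144)² = 20736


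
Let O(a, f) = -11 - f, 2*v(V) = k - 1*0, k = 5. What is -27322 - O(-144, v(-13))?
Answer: -54617/2 ≈ -27309.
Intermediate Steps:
v(V) = 5/2 (v(V) = (5 - 1*0)/2 = (5 + 0)/2 = (½)*5 = 5/2)
-27322 - O(-144, v(-13)) = -27322 - (-11 - 1*5/2) = -27322 - (-11 - 5/2) = -27322 - 1*(-27/2) = -27322 + 27/2 = -54617/2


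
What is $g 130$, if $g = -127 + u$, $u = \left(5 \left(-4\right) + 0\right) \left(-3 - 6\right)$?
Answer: $6890$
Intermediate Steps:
$u = 180$ ($u = \left(-20 + 0\right) \left(-9\right) = \left(-20\right) \left(-9\right) = 180$)
$g = 53$ ($g = -127 + 180 = 53$)
$g 130 = 53 \cdot 130 = 6890$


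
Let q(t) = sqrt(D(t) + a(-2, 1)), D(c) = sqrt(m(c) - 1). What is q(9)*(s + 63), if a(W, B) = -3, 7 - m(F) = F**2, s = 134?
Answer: 197*sqrt(-3 + 5*I*sqrt(3)) ≈ 345.88 + 485.86*I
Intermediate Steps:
m(F) = 7 - F**2
D(c) = sqrt(6 - c**2) (D(c) = sqrt((7 - c**2) - 1) = sqrt(6 - c**2))
q(t) = sqrt(-3 + sqrt(6 - t**2)) (q(t) = sqrt(sqrt(6 - t**2) - 3) = sqrt(-3 + sqrt(6 - t**2)))
q(9)*(s + 63) = sqrt(-3 + sqrt(6 - 1*9**2))*(134 + 63) = sqrt(-3 + sqrt(6 - 1*81))*197 = sqrt(-3 + sqrt(6 - 81))*197 = sqrt(-3 + sqrt(-75))*197 = sqrt(-3 + 5*I*sqrt(3))*197 = 197*sqrt(-3 + 5*I*sqrt(3))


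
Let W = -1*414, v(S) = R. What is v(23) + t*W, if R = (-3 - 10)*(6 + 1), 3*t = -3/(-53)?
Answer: -5237/53 ≈ -98.811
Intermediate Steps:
t = 1/53 (t = (-3/(-53))/3 = (-3*(-1/53))/3 = (⅓)*(3/53) = 1/53 ≈ 0.018868)
R = -91 (R = -13*7 = -91)
v(S) = -91
W = -414
v(23) + t*W = -91 + (1/53)*(-414) = -91 - 414/53 = -5237/53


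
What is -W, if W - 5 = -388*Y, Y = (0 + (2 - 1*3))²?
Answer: 383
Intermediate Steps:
Y = 1 (Y = (0 + (2 - 3))² = (0 - 1)² = (-1)² = 1)
W = -383 (W = 5 - 388*1 = 5 - 388 = -383)
-W = -1*(-383) = 383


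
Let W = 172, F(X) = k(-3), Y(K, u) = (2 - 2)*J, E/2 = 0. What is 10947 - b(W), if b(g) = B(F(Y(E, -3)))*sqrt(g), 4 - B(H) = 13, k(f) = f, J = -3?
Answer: 10947 + 18*sqrt(43) ≈ 11065.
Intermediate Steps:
E = 0 (E = 2*0 = 0)
Y(K, u) = 0 (Y(K, u) = (2 - 2)*(-3) = 0*(-3) = 0)
F(X) = -3
B(H) = -9 (B(H) = 4 - 1*13 = 4 - 13 = -9)
b(g) = -9*sqrt(g)
10947 - b(W) = 10947 - (-9)*sqrt(172) = 10947 - (-9)*2*sqrt(43) = 10947 - (-18)*sqrt(43) = 10947 + 18*sqrt(43)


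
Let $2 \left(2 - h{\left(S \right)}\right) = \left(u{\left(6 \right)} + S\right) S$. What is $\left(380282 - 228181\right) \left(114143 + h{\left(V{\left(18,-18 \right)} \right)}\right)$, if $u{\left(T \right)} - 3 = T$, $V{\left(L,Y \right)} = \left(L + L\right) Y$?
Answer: $-14128813991$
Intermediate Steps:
$V{\left(L,Y \right)} = 2 L Y$
$u{\left(T \right)} = 3 + T$
$h{\left(S \right)} = 2 - \frac{S \left(9 + S\right)}{2}$ ($h{\left(S \right)} = 2 - \frac{\left(\left(3 + 6\right) + S\right) S}{2} = 2 - \frac{\left(9 + S\right) S}{2} = 2 - \frac{S \left(9 + S\right)}{2}$)
$\left(380282 - 228181\right) \left(114143 + h{\left(V{\left(18,-18 \right)} \right)}\right) = \left(380282 - 228181\right) \left(114143 - \left(-2 + 209952 + \frac{9}{2} \cdot 2 \cdot 18 \left(-18\right)\right)\right) = \left(380282 - 228181\right) \left(114143 - \left(-2918 + 209952\right)\right) = \left(380282 - 228181\right) \left(114143 + \left(2 + 2916 - 209952\right)\right) = 152101 \left(114143 + \left(2 + 2916 - 209952\right)\right) = 152101 \left(114143 - 207034\right) = 152101 \left(-92891\right) = -14128813991$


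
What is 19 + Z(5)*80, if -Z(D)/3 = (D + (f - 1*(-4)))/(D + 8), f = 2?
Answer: -2393/13 ≈ -184.08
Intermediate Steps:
Z(D) = -3*(6 + D)/(8 + D) (Z(D) = -3*(D + (2 - 1*(-4)))/(D + 8) = -3*(D + (2 + 4))/(8 + D) = -3*(D + 6)/(8 + D) = -3*(6 + D)/(8 + D))
19 + Z(5)*80 = 19 + (3*(-6 - 1*5)/(8 + 5))*80 = 19 + (3*(-6 - 5)/13)*80 = 19 + (3*(1/13)*(-11))*80 = 19 - 33/13*80 = 19 - 2640/13 = -2393/13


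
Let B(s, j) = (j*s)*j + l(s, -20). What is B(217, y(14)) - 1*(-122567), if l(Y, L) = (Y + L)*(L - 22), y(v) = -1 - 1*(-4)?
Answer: 116246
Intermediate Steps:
y(v) = 3 (y(v) = -1 + 4 = 3)
l(Y, L) = (-22 + L)*(L + Y) (l(Y, L) = (L + Y)*(-22 + L) = (-22 + L)*(L + Y))
B(s, j) = 840 - 42*s + s*j**2 (B(s, j) = (j*s)*j + ((-20)**2 - 22*(-20) - 22*s - 20*s) = s*j**2 + (400 + 440 - 22*s - 20*s) = s*j**2 + (840 - 42*s) = 840 - 42*s + s*j**2)
B(217, y(14)) - 1*(-122567) = (840 - 42*217 + 217*3**2) - 1*(-122567) = (840 - 9114 + 217*9) + 122567 = (840 - 9114 + 1953) + 122567 = -6321 + 122567 = 116246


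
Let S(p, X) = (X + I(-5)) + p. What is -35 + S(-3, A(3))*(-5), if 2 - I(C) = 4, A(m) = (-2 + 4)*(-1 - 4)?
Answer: 40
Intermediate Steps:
A(m) = -10 (A(m) = 2*(-5) = -10)
I(C) = -2 (I(C) = 2 - 1*4 = 2 - 4 = -2)
S(p, X) = -2 + X + p (S(p, X) = (X - 2) + p = (-2 + X) + p = -2 + X + p)
-35 + S(-3, A(3))*(-5) = -35 + (-2 - 10 - 3)*(-5) = -35 - 15*(-5) = -35 + 75 = 40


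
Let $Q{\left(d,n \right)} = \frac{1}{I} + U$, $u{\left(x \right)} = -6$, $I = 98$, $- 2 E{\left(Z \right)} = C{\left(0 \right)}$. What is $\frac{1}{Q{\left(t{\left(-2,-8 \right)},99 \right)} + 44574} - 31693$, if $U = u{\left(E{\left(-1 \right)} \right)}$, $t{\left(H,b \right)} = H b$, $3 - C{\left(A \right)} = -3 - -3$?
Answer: $- \frac{138424406747}{4367665} \approx -31693.0$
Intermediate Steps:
$C{\left(A \right)} = 3$ ($C{\left(A \right)} = 3 - \left(-3 - -3\right) = 3 - \left(-3 + 3\right) = 3 - 0 = 3 + 0 = 3$)
$E{\left(Z \right)} = - \frac{3}{2}$ ($E{\left(Z \right)} = \left(- \frac{1}{2}\right) 3 = - \frac{3}{2}$)
$U = -6$
$Q{\left(d,n \right)} = - \frac{587}{98}$ ($Q{\left(d,n \right)} = \frac{1}{98} - 6 = - \frac{587}{98}$)
$\frac{1}{Q{\left(t{\left(-2,-8 \right)},99 \right)} + 44574} - 31693 = \frac{1}{- \frac{587}{98} + 44574} - 31693 = \frac{1}{\frac{4367665}{98}} - 31693 = \frac{98}{4367665} - 31693 = - \frac{138424406747}{4367665}$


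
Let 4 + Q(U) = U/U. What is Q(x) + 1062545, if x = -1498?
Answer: 1062542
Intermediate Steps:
Q(U) = -3 (Q(U) = -4 + U/U = -4 + 1 = -3)
Q(x) + 1062545 = -3 + 1062545 = 1062542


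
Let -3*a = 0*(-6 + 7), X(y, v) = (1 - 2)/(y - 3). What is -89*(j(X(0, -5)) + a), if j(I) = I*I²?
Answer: -89/27 ≈ -3.2963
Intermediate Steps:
X(y, v) = -1/(-3 + y)
j(I) = I³
a = 0 (a = -0*(-6 + 7) = -0 = -⅓*0 = 0)
-89*(j(X(0, -5)) + a) = -89*((-1/(-3 + 0))³ + 0) = -89*((-1/(-3))³ + 0) = -89*((-1*(-⅓))³ + 0) = -89*((⅓)³ + 0) = -89*(1/27 + 0) = -89*1/27 = -89/27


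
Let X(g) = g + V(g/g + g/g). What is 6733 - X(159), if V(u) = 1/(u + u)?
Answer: 26295/4 ≈ 6573.8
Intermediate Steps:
V(u) = 1/(2*u)
X(g) = ¼ + g (X(g) = g + 1/(2*(g/g + g/g)) = g + 1/(2*(1 + 1)) = g + (½)/2 = g + (½)*(½) = g + ¼ = ¼ + g)
6733 - X(159) = 6733 - (¼ + 159) = 6733 - 1*637/4 = 6733 - 637/4 = 26295/4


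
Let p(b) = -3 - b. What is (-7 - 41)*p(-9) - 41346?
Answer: -41634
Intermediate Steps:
(-7 - 41)*p(-9) - 41346 = (-7 - 41)*(-3 - 1*(-9)) - 41346 = -48*(-3 + 9) - 41346 = -48*6 - 41346 = -288 - 41346 = -41634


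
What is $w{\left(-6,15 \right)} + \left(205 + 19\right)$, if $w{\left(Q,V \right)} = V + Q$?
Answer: $233$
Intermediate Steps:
$w{\left(Q,V \right)} = Q + V$
$w{\left(-6,15 \right)} + \left(205 + 19\right) = \left(-6 + 15\right) + \left(205 + 19\right) = 9 + 224 = 233$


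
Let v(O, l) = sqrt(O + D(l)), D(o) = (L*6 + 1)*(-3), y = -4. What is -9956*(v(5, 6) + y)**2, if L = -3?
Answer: -716832 + 159296*sqrt(14) ≈ -1.2080e+5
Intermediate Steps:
D(o) = 51 (D(o) = (-3*6 + 1)*(-3) = (-18 + 1)*(-3) = -17*(-3) = 51)
v(O, l) = sqrt(51 + O) (v(O, l) = sqrt(O + 51) = sqrt(51 + O))
-9956*(v(5, 6) + y)**2 = -9956*(sqrt(51 + 5) - 4)**2 = -9956*(sqrt(56) - 4)**2 = -9956*(2*sqrt(14) - 4)**2 = -9956*(-4 + 2*sqrt(14))**2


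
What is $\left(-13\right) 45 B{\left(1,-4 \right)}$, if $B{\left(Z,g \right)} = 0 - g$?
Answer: $-2340$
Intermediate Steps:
$B{\left(Z,g \right)} = - g$
$\left(-13\right) 45 B{\left(1,-4 \right)} = \left(-13\right) 45 \left(\left(-1\right) \left(-4\right)\right) = \left(-585\right) 4 = -2340$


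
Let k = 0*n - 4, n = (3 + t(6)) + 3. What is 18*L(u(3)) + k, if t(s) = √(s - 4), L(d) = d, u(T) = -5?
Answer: -94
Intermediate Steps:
t(s) = √(-4 + s)
n = 6 + √2 (n = (3 + √(-4 + 6)) + 3 = (3 + √2) + 3 = 6 + √2 ≈ 7.4142)
k = -4 (k = 0*(6 + √2) - 4 = 0 - 4 = -4)
18*L(u(3)) + k = 18*(-5) - 4 = -90 - 4 = -94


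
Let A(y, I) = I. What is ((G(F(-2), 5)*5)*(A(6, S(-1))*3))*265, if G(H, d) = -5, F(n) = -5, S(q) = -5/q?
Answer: -99375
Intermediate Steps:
((G(F(-2), 5)*5)*(A(6, S(-1))*3))*265 = ((-5*5)*(-5/(-1)*3))*265 = -25*(-5*(-1))*3*265 = -125*3*265 = -25*15*265 = -375*265 = -99375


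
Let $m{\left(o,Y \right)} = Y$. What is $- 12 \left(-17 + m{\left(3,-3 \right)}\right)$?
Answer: $240$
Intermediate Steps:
$- 12 \left(-17 + m{\left(3,-3 \right)}\right) = - 12 \left(-17 - 3\right) = \left(-12\right) \left(-20\right) = 240$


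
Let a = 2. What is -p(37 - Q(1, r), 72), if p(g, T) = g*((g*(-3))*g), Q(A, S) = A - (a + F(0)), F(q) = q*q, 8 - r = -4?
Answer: 164616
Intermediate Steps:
r = 12 (r = 8 - 1*(-4) = 8 + 4 = 12)
F(q) = q**2
Q(A, S) = -2 + A (Q(A, S) = A - (2 + 0**2) = A - (2 + 0) = A - 1*2 = A - 2 = -2 + A)
p(g, T) = -3*g**3 (p(g, T) = g*((-3*g)*g) = g*(-3*g**2) = -3*g**3)
-p(37 - Q(1, r), 72) = -(-3)*(37 - (-2 + 1))**3 = -(-3)*(37 - 1*(-1))**3 = -(-3)*(37 + 1)**3 = -(-3)*38**3 = -(-3)*54872 = -1*(-164616) = 164616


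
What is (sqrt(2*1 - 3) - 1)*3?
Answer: -3 + 3*I ≈ -3.0 + 3.0*I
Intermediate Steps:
(sqrt(2*1 - 3) - 1)*3 = (sqrt(2 - 3) - 1)*3 = (sqrt(-1) - 1)*3 = (I - 1)*3 = (-1 + I)*3 = -3 + 3*I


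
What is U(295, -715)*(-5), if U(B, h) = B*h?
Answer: 1054625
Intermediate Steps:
U(295, -715)*(-5) = (295*(-715))*(-5) = -210925*(-5) = 1054625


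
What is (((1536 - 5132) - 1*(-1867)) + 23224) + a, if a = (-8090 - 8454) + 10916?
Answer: 15867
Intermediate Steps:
a = -5628 (a = -16544 + 10916 = -5628)
(((1536 - 5132) - 1*(-1867)) + 23224) + a = (((1536 - 5132) - 1*(-1867)) + 23224) - 5628 = ((-3596 + 1867) + 23224) - 5628 = (-1729 + 23224) - 5628 = 21495 - 5628 = 15867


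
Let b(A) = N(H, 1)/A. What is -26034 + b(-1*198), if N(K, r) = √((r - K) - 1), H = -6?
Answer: -26034 - √6/198 ≈ -26034.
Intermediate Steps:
N(K, r) = √(-1 + r - K)
b(A) = √6/A (b(A) = √(-1 + 1 - 1*(-6))/A = √(-1 + 1 + 6)/A = √6/A)
-26034 + b(-1*198) = -26034 + √6/((-1*198)) = -26034 + √6/(-198) = -26034 + √6*(-1/198) = -26034 - √6/198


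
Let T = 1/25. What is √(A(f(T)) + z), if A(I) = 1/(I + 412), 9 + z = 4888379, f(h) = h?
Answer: √518707878867895/10301 ≈ 2211.0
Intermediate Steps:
T = 1/25 ≈ 0.040000
z = 4888370 (z = -9 + 4888379 = 4888370)
A(I) = 1/(412 + I)
√(A(f(T)) + z) = √(1/(412 + 1/25) + 4888370) = √(1/(10301/25) + 4888370) = √(25/10301 + 4888370) = √(50355099395/10301) = √518707878867895/10301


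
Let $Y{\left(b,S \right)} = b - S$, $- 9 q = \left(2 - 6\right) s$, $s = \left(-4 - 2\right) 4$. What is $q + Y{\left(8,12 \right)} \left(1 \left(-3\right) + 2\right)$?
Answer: $- \frac{20}{3} \approx -6.6667$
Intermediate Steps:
$s = -24$ ($s = \left(-6\right) 4 = -24$)
$q = - \frac{32}{3}$ ($q = - \frac{\left(2 - 6\right) \left(-24\right)}{9} = - \frac{\left(-4\right) \left(-24\right)}{9} = \left(- \frac{1}{9}\right) 96 = - \frac{32}{3} \approx -10.667$)
$q + Y{\left(8,12 \right)} \left(1 \left(-3\right) + 2\right) = - \frac{32}{3} + \left(8 - 12\right) \left(1 \left(-3\right) + 2\right) = - \frac{32}{3} + \left(8 - 12\right) \left(-3 + 2\right) = - \frac{32}{3} - -4 = - \frac{32}{3} + 4 = - \frac{20}{3}$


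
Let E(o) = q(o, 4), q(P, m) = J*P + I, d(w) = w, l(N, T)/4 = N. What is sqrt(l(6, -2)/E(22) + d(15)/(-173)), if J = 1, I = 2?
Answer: sqrt(27334)/173 ≈ 0.95566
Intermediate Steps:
l(N, T) = 4*N
q(P, m) = 2 + P (q(P, m) = 1*P + 2 = P + 2 = 2 + P)
E(o) = 2 + o
sqrt(l(6, -2)/E(22) + d(15)/(-173)) = sqrt((4*6)/(2 + 22) + 15/(-173)) = sqrt(24/24 + 15*(-1/173)) = sqrt(24*(1/24) - 15/173) = sqrt(1 - 15/173) = sqrt(158/173) = sqrt(27334)/173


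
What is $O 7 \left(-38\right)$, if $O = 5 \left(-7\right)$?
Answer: $9310$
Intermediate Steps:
$O = -35$
$O 7 \left(-38\right) = \left(-35\right) 7 \left(-38\right) = \left(-245\right) \left(-38\right) = 9310$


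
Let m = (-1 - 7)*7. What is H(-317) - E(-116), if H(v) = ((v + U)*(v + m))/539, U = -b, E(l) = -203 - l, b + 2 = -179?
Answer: 97621/539 ≈ 181.11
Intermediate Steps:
b = -181 (b = -2 - 179 = -181)
m = -56 (m = -8*7 = -56)
U = 181 (U = -1*(-181) = 181)
H(v) = (-56 + v)*(181 + v)/539 (H(v) = ((v + 181)*(v - 56))/539 = ((181 + v)*(-56 + v))*(1/539) = ((-56 + v)*(181 + v))*(1/539) = (-56 + v)*(181 + v)/539)
H(-317) - E(-116) = (-1448/77 + (1/539)*(-317)² + (125/539)*(-317)) - (-203 - 1*(-116)) = (-1448/77 + (1/539)*100489 - 39625/539) - (-203 + 116) = (-1448/77 + 100489/539 - 39625/539) - 1*(-87) = 50728/539 + 87 = 97621/539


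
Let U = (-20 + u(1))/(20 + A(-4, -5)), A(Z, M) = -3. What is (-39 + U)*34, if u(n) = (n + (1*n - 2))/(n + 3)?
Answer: -1366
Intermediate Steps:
u(n) = (-2 + 2*n)/(3 + n) (u(n) = (n + (n - 2))/(3 + n) = (n + (-2 + n))/(3 + n) = (-2 + 2*n)/(3 + n))
U = -20/17 (U = (-20 + 2*(-1 + 1)/(3 + 1))/(20 - 3) = (-20 + 2*0/4)/17 = (-20 + 2*(1/4)*0)*(1/17) = (-20 + 0)*(1/17) = -20*1/17 = -20/17 ≈ -1.1765)
(-39 + U)*34 = (-39 - 20/17)*34 = -683/17*34 = -1366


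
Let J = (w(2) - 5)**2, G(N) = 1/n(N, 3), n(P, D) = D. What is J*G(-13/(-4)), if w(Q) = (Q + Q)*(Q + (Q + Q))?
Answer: 361/3 ≈ 120.33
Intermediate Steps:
w(Q) = 6*Q**2 (w(Q) = (2*Q)*(Q + 2*Q) = (2*Q)*(3*Q) = 6*Q**2)
G(N) = 1/3
J = 361 (J = (6*2**2 - 5)**2 = (6*4 - 5)**2 = (24 - 5)**2 = 19**2 = 361)
J*G(-13/(-4)) = 361*(1/3) = 361/3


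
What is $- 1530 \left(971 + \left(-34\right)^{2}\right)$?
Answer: $-3254310$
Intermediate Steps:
$- 1530 \left(971 + \left(-34\right)^{2}\right) = - 1530 \left(971 + 1156\right) = \left(-1530\right) 2127 = -3254310$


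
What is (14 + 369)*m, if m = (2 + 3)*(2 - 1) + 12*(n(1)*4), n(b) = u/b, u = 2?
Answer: 38683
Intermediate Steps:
n(b) = 2/b
m = 101 (m = (2 + 3)*(2 - 1) + 12*((2/1)*4) = 5*1 + 12*((2*1)*4) = 5 + 12*(2*4) = 5 + 12*8 = 5 + 96 = 101)
(14 + 369)*m = (14 + 369)*101 = 383*101 = 38683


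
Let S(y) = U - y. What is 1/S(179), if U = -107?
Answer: -1/286 ≈ -0.0034965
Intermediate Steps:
S(y) = -107 - y
1/S(179) = 1/(-107 - 1*179) = 1/(-107 - 179) = 1/(-286) = -1/286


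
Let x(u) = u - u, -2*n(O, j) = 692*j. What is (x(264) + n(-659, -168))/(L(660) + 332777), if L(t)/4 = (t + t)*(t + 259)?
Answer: 58128/5185097 ≈ 0.011211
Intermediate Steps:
n(O, j) = -346*j
x(u) = 0
L(t) = 8*t*(259 + t) (L(t) = 4*((t + t)*(t + 259)) = 4*((2*t)*(259 + t)) = 4*(2*t*(259 + t)) = 8*t*(259 + t))
(x(264) + n(-659, -168))/(L(660) + 332777) = (0 - 346*(-168))/(8*660*(259 + 660) + 332777) = (0 + 58128)/(8*660*919 + 332777) = 58128/(4852320 + 332777) = 58128/5185097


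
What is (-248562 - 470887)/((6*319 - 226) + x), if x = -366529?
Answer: 719449/364841 ≈ 1.9720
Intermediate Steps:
(-248562 - 470887)/((6*319 - 226) + x) = (-248562 - 470887)/((6*319 - 226) - 366529) = -719449/((1914 - 226) - 366529) = -719449/(1688 - 366529) = -719449/(-364841) = -719449*(-1/364841) = 719449/364841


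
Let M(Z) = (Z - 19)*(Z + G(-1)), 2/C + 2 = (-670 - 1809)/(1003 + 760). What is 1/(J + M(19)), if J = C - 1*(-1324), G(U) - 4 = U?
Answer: 6005/7947094 ≈ 0.00075562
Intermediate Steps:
G(U) = 4 + U
C = -3526/6005 (C = 2/(-2 + (-670 - 1809)/(1003 + 760)) = 2/(-2 - 2479/1763) = 2/(-6005/1763) = 2*(-1763/6005) = -3526/6005 ≈ -0.58718)
M(Z) = (-19 + Z)*(3 + Z) (M(Z) = (Z - 19)*(Z + (4 - 1)) = (-19 + Z)*(Z + 3) = (-19 + Z)*(3 + Z))
J = 7947094/6005 (J = -3526/6005 - 1*(-1324) = -3526/6005 + 1324 = 7947094/6005 ≈ 1323.4)
1/(J + M(19)) = 1/(7947094/6005 + (-57 + 19² - 16*19)) = 1/(7947094/6005 + (-57 + 361 - 304)) = 1/(7947094/6005 + 0) = 1/(7947094/6005) = 6005/7947094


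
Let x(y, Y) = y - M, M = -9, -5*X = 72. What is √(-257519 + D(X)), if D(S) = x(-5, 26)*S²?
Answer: I*√6417239/5 ≈ 506.65*I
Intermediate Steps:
X = -72/5 (X = -⅕*72 = -72/5 ≈ -14.400)
x(y, Y) = 9 + y (x(y, Y) = y - 1*(-9) = y + 9 = 9 + y)
D(S) = 4*S² (D(S) = (9 - 5)*S² = 4*S²)
√(-257519 + D(X)) = √(-257519 + 4*(-72/5)²) = √(-257519 + 4*(5184/25)) = √(-257519 + 20736/25) = √(-6417239/25) = I*√6417239/5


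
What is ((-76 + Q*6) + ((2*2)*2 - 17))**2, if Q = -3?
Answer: 10609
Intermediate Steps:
((-76 + Q*6) + ((2*2)*2 - 17))**2 = ((-76 - 3*6) + ((2*2)*2 - 17))**2 = ((-76 - 18) + (4*2 - 17))**2 = (-94 + (8 - 17))**2 = (-94 - 9)**2 = (-103)**2 = 10609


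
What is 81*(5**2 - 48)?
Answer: -1863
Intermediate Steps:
81*(5**2 - 48) = 81*(25 - 48) = 81*(-23) = -1863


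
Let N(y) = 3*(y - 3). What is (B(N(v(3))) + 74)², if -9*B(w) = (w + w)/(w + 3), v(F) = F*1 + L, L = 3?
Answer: 196249/36 ≈ 5451.4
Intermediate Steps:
v(F) = 3 + F (v(F) = F*1 + 3 = F + 3 = 3 + F)
N(y) = -9 + 3*y (N(y) = 3*(-3 + y) = -9 + 3*y)
B(w) = -2*w/(9*(3 + w)) (B(w) = -(w + w)/(9*(w + 3)) = -2*w/(9*(3 + w)))
(B(N(v(3))) + 74)² = (-2*(-9 + 3*(3 + 3))/(27 + 9*(-9 + 3*(3 + 3))) + 74)² = (-2*(-9 + 3*6)/(27 + 9*(-9 + 3*6)) + 74)² = (-2*(-9 + 18)/(27 + 9*(-9 + 18)) + 74)² = (-2*9/(27 + 9*9) + 74)² = (-2*9/(27 + 81) + 74)² = (-2*9/108 + 74)² = (-2*9*1/108 + 74)² = (-⅙ + 74)² = (443/6)² = 196249/36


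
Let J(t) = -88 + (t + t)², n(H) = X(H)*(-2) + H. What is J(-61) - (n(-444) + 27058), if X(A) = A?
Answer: -12706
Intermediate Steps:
n(H) = -H (n(H) = H*(-2) + H = -2*H + H = -H)
J(t) = -88 + 4*t² (J(t) = -88 + (2*t)² = -88 + 4*t²)
J(-61) - (n(-444) + 27058) = (-88 + 4*(-61)²) - (-1*(-444) + 27058) = (-88 + 4*3721) - (444 + 27058) = (-88 + 14884) - 1*27502 = 14796 - 27502 = -12706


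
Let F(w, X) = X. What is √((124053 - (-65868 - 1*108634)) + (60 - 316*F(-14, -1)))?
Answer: √298931 ≈ 546.75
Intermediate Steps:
√((124053 - (-65868 - 1*108634)) + (60 - 316*F(-14, -1))) = √((124053 - (-65868 - 1*108634)) + (60 - 316*(-1))) = √((124053 - (-65868 - 108634)) + (60 + 316)) = √((124053 - 1*(-174502)) + 376) = √((124053 + 174502) + 376) = √(298555 + 376) = √298931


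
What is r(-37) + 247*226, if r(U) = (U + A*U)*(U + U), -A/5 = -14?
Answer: 250220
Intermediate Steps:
A = 70 (A = -5*(-14) = 70)
r(U) = 142*U² (r(U) = (U + 70*U)*(U + U) = (71*U)*(2*U) = 142*U²)
r(-37) + 247*226 = 142*(-37)² + 247*226 = 142*1369 + 55822 = 194398 + 55822 = 250220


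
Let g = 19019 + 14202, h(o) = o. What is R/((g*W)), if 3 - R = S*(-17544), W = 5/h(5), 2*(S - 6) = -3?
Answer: 78951/33221 ≈ 2.3765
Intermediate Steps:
S = 9/2 (S = 6 + (1/2)*(-3) = 6 - 3/2 = 9/2 ≈ 4.5000)
W = 1 (W = 5/5 = 5*(1/5) = 1)
g = 33221
R = 78951 (R = 3 - 9*(-17544)/2 = 3 - 1*(-78948) = 3 + 78948 = 78951)
R/((g*W)) = 78951/((33221*1)) = 78951/33221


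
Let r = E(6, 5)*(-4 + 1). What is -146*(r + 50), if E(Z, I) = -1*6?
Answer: -9928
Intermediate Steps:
E(Z, I) = -6
r = 18 (r = -6*(-4 + 1) = -6*(-3) = 18)
-146*(r + 50) = -146*(18 + 50) = -146*68 = -9928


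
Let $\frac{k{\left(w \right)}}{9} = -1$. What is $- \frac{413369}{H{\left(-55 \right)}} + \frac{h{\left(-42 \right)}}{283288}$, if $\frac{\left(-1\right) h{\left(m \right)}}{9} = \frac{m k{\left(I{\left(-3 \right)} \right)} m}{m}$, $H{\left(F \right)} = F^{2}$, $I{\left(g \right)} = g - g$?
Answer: $- \frac{5323307651}{38952100} \approx -136.66$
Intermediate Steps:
$I{\left(g \right)} = 0$
$k{\left(w \right)} = -9$ ($k{\left(w \right)} = 9 \left(-1\right) = -9$)
$h{\left(m \right)} = 81 m$ ($h{\left(m \right)} = - 9 \frac{m \left(-9\right) m}{m} = - 9 \frac{- 9 m m}{m} = - 9 \frac{\left(-9\right) m^{2}}{m} = - 9 \left(- 9 m\right) = 81 m$)
$- \frac{413369}{H{\left(-55 \right)}} + \frac{h{\left(-42 \right)}}{283288} = - \frac{413369}{\left(-55\right)^{2}} + \frac{81 \left(-42\right)}{283288} = - \frac{413369}{3025} - \frac{1701}{141644} = \left(-413369\right) \frac{1}{3025} - \frac{1701}{141644} = - \frac{37579}{275} - \frac{1701}{141644} = - \frac{5323307651}{38952100}$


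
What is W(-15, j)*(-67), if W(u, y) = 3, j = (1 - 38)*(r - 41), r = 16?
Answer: -201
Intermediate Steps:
j = 925 (j = (1 - 38)*(16 - 41) = -37*(-25) = 925)
W(-15, j)*(-67) = 3*(-67) = -201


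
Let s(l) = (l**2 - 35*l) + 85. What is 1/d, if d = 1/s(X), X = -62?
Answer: 6099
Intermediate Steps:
s(l) = 85 + l**2 - 35*l
d = 1/6099 (d = 1/(85 + (-62)**2 - 35*(-62)) = 1/(85 + 3844 + 2170) = 1/6099 ≈ 0.00016396)
1/d = 1/(1/6099) = 6099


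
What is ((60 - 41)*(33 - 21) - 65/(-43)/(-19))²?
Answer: 34674536521/667489 ≈ 51948.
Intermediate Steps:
((60 - 41)*(33 - 21) - 65/(-43)/(-19))² = (19*12 - 65*(-1/43)*(-1/19))² = (228 + (65/43)*(-1/19))² = (228 - 65/817)² = (186211/817)² = 34674536521/667489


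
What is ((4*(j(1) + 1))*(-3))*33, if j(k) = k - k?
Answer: -396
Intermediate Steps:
j(k) = 0
((4*(j(1) + 1))*(-3))*33 = ((4*(0 + 1))*(-3))*33 = ((4*1)*(-3))*33 = (4*(-3))*33 = -12*33 = -396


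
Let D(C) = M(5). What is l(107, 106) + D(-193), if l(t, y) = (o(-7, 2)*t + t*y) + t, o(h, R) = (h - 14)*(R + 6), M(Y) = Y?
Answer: -6522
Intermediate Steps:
o(h, R) = (-14 + h)*(6 + R)
D(C) = 5
l(t, y) = -167*t + t*y (l(t, y) = ((-84 - 14*2 + 6*(-7) + 2*(-7))*t + t*y) + t = ((-84 - 28 - 42 - 14)*t + t*y) + t = (-168*t + t*y) + t = -167*t + t*y)
l(107, 106) + D(-193) = 107*(-167 + 106) + 5 = 107*(-61) + 5 = -6527 + 5 = -6522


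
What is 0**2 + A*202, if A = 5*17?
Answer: 17170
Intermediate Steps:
A = 85
0**2 + A*202 = 0**2 + 85*202 = 0 + 17170 = 17170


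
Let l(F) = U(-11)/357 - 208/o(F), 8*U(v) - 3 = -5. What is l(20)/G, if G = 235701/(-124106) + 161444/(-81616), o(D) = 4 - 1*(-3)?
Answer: 13431417334849/1752563956395 ≈ 7.6639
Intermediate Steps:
U(v) = -1/4 (U(v) = 3/8 + (1/8)*(-5) = 3/8 - 5/8 = -1/4)
o(D) = 7 (o(D) = 4 + 3 = 7)
G = -4909142735/1266129412 (G = 235701*(-1/124106) + 161444*(-1/81616) = -235701/124106 - 40361/20404 = -4909142735/1266129412 ≈ -3.8773)
l(F) = -42433/1428 (l(F) = -1/4/357 - 208/7 = -1/4*1/357 - 208*1/7 = -1/1428 - 208/7 = -42433/1428)
l(20)/G = -42433/(1428*(-4909142735/1266129412)) = -42433/1428*(-1266129412/4909142735) = 13431417334849/1752563956395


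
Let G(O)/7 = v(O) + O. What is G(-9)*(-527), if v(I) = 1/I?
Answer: 302498/9 ≈ 33611.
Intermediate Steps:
G(O) = 7*O + 7/O (G(O) = 7*(1/O + O) = 7*(O + 1/O) = 7*O + 7/O)
G(-9)*(-527) = (7*(-9) + 7/(-9))*(-527) = (-63 + 7*(-1/9))*(-527) = (-63 - 7/9)*(-527) = -574/9*(-527) = 302498/9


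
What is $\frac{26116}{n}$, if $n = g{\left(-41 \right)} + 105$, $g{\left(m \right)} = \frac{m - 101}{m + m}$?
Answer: $\frac{267689}{1094} \approx 244.69$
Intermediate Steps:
$g{\left(m \right)} = \frac{-101 + m}{2 m}$
$n = \frac{4376}{41}$ ($n = \frac{-101 - 41}{2 \left(-41\right)} + 105 = \frac{1}{2} \left(- \frac{1}{41}\right) \left(-142\right) + 105 = \frac{71}{41} + 105 = \frac{4376}{41} \approx 106.73$)
$\frac{26116}{n} = \frac{26116}{\frac{4376}{41}} = 26116 \cdot \frac{41}{4376} = \frac{267689}{1094}$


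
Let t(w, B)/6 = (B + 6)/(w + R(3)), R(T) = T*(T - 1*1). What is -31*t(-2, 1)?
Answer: -651/2 ≈ -325.50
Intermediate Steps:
R(T) = T*(-1 + T) (R(T) = T*(T - 1) = T*(-1 + T))
t(w, B) = 6*(6 + B)/(6 + w) (t(w, B) = 6*((B + 6)/(w + 3*(-1 + 3))) = 6*((6 + B)/(w + 3*2)) = 6*((6 + B)/(w + 6)) = 6*((6 + B)/(6 + w)) = 6*(6 + B)/(6 + w))
-31*t(-2, 1) = -186*(6 + 1)/(6 - 2) = -186*7/4 = -31*21/2 = -651/2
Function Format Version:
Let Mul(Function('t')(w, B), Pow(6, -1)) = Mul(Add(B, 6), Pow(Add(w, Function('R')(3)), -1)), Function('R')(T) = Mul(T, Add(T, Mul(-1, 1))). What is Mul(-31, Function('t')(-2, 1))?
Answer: Rational(-651, 2) ≈ -325.50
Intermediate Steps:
Function('R')(T) = Mul(T, Add(-1, T)) (Function('R')(T) = Mul(T, Add(T, -1)) = Mul(T, Add(-1, T)))
Function('t')(w, B) = Mul(6, Pow(Add(6, w), -1), Add(6, B)) (Function('t')(w, B) = Mul(6, Mul(Add(B, 6), Pow(Add(w, Mul(3, Add(-1, 3))), -1))) = Mul(6, Mul(Add(6, B), Pow(Add(w, Mul(3, 2)), -1))) = Mul(6, Mul(Add(6, B), Pow(Add(w, 6), -1))) = Mul(6, Mul(Add(6, B), Pow(Add(6, w), -1))) = Mul(6, Mul(Pow(Add(6, w), -1), Add(6, B))) = Mul(6, Pow(Add(6, w), -1), Add(6, B)))
Mul(-31, Function('t')(-2, 1)) = Mul(-31, Mul(6, Pow(Add(6, -2), -1), Add(6, 1))) = Mul(-31, Mul(6, Pow(4, -1), 7)) = Mul(-31, Mul(6, Rational(1, 4), 7)) = Mul(-31, Rational(21, 2)) = Rational(-651, 2)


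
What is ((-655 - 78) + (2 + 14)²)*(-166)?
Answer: 79182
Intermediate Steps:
((-655 - 78) + (2 + 14)²)*(-166) = (-733 + 16²)*(-166) = (-733 + 256)*(-166) = -477*(-166) = 79182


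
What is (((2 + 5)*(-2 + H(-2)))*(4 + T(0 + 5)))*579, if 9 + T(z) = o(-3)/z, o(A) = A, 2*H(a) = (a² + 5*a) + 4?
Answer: 340452/5 ≈ 68090.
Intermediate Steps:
H(a) = 2 + a²/2 + 5*a/2 (H(a) = ((a² + 5*a) + 4)/2 = (4 + a² + 5*a)/2 = 2 + a²/2 + 5*a/2)
T(z) = -9 - 3/z
(((2 + 5)*(-2 + H(-2)))*(4 + T(0 + 5)))*579 = (((2 + 5)*(-2 + (2 + (½)*(-2)² + (5/2)*(-2))))*(4 + (-9 - 3/(0 + 5))))*579 = ((7*(-2 + (2 + (½)*4 - 5)))*(4 + (-9 - 3/5)))*579 = ((7*(-2 + (2 + 2 - 5)))*(4 + (-9 - 3*⅕)))*579 = ((7*(-2 - 1))*(4 + (-9 - ⅗)))*579 = ((7*(-3))*(4 - 48/5))*579 = -21*(-28/5)*579 = (588/5)*579 = 340452/5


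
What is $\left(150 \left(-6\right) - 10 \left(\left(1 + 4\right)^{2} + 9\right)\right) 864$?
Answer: $-1071360$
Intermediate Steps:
$\left(150 \left(-6\right) - 10 \left(\left(1 + 4\right)^{2} + 9\right)\right) 864 = \left(-900 - 10 \left(5^{2} + 9\right)\right) 864 = \left(-900 - 10 \left(25 + 9\right)\right) 864 = \left(-900 - 340\right) 864 = \left(-1240\right) 864 = -1071360$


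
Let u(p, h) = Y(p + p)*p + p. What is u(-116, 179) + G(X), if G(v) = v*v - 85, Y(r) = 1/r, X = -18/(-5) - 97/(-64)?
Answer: -17851431/102400 ≈ -174.33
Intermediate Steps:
X = 1637/320 (X = -18*(-1/5) - 97*(-1/64) = 18/5 + 97/64 = 1637/320 ≈ 5.1156)
u(p, h) = 1/2 + p (u(p, h) = p/(p + p) + p = p/((2*p)) + p = (1/(2*p))*p + p = 1/2 + p)
G(v) = -85 + v**2 (G(v) = v**2 - 85 = -85 + v**2)
u(-116, 179) + G(X) = (1/2 - 116) + (-85 + (1637/320)**2) = -231/2 + (-85 + 2679769/102400) = -231/2 - 6024231/102400 = -17851431/102400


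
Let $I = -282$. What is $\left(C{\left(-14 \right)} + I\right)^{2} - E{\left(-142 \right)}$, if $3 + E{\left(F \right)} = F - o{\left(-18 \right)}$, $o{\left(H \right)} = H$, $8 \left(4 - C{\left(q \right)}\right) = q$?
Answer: $\frac{1223057}{16} \approx 76441.0$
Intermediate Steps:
$C{\left(q \right)} = 4 - \frac{q}{8}$
$E{\left(F \right)} = 15 + F$ ($E{\left(F \right)} = -3 + \left(F - -18\right) = -3 + \left(F + 18\right) = -3 + \left(18 + F\right) = 15 + F$)
$\left(C{\left(-14 \right)} + I\right)^{2} - E{\left(-142 \right)} = \left(\left(4 - - \frac{7}{4}\right) - 282\right)^{2} - \left(15 - 142\right) = \left(\left(4 + \frac{7}{4}\right) - 282\right)^{2} - -127 = \left(\frac{23}{4} - 282\right)^{2} + 127 = \left(- \frac{1105}{4}\right)^{2} + 127 = \frac{1221025}{16} + 127 = \frac{1223057}{16}$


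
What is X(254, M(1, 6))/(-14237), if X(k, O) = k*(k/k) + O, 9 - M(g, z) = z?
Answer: -257/14237 ≈ -0.018052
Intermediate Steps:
M(g, z) = 9 - z
X(k, O) = O + k (X(k, O) = k*1 + O = k + O = O + k)
X(254, M(1, 6))/(-14237) = ((9 - 1*6) + 254)/(-14237) = ((9 - 6) + 254)*(-1/14237) = (3 + 254)*(-1/14237) = 257*(-1/14237) = -257/14237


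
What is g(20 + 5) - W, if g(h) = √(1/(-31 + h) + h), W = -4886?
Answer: 4886 + √894/6 ≈ 4891.0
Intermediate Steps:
g(h) = √(h + 1/(-31 + h))
g(20 + 5) - W = √((1 + (20 + 5)*(-31 + (20 + 5)))/(-31 + (20 + 5))) - 1*(-4886) = √((1 + 25*(-31 + 25))/(-31 + 25)) + 4886 = √((1 + 25*(-6))/(-6)) + 4886 = √(-(1 - 150)/6) + 4886 = √(-⅙*(-149)) + 4886 = √(149/6) + 4886 = √894/6 + 4886 = 4886 + √894/6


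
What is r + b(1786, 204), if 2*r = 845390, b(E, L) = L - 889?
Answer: 422010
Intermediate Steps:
b(E, L) = -889 + L
r = 422695 (r = (½)*845390 = 422695)
r + b(1786, 204) = 422695 + (-889 + 204) = 422695 - 685 = 422010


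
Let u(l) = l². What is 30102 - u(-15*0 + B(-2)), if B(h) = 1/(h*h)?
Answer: 481631/16 ≈ 30102.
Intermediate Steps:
B(h) = h⁻²
30102 - u(-15*0 + B(-2)) = 30102 - (-15*0 + (-2)⁻²)² = 30102 - (0 + ¼)² = 30102 - (¼)² = 30102 - 1*1/16 = 30102 - 1/16 = 481631/16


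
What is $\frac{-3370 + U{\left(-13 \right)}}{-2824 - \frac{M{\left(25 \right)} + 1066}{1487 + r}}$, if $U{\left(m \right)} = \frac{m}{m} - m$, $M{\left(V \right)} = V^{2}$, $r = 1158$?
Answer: $\frac{8876620}{7471171} \approx 1.1881$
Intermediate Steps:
$U{\left(m \right)} = 1 - m$
$\frac{-3370 + U{\left(-13 \right)}}{-2824 - \frac{M{\left(25 \right)} + 1066}{1487 + r}} = \frac{-3370 + \left(1 - -13\right)}{-2824 - \frac{25^{2} + 1066}{1487 + 1158}} = \frac{-3370 + \left(1 + 13\right)}{-2824 - \frac{625 + 1066}{2645}} = \frac{-3370 + 14}{-2824 - 1691 \cdot \frac{1}{2645}} = - \frac{3356}{-2824 - \frac{1691}{2645}} = - \frac{3356}{- \frac{7471171}{2645}} = \left(-3356\right) \left(- \frac{2645}{7471171}\right) = \frac{8876620}{7471171}$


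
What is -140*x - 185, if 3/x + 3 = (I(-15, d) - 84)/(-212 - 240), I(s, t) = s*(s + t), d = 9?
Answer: -10355/227 ≈ -45.617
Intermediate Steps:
x = -226/227 (x = 3/(-3 + (-15*(-15 + 9) - 84)/(-212 - 240)) = 3/(-3 + (-15*(-6) - 84)/(-452)) = 3/(-3 + (90 - 84)*(-1/452)) = 3/(-3 + 6*(-1/452)) = 3/(-3 - 3/226) = 3/(-681/226) = 3*(-226/681) = -226/227 ≈ -0.99559)
-140*x - 185 = -140*(-226/227) - 185 = 31640/227 - 185 = -10355/227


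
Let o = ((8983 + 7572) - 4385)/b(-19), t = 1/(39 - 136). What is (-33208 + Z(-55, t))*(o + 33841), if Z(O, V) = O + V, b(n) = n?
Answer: -2035312808208/1843 ≈ -1.1043e+9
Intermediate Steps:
t = -1/97 (t = 1/(-97) = -1/97 ≈ -0.010309)
o = -12170/19 (o = ((8983 + 7572) - 4385)/(-19) = (16555 - 4385)*(-1/19) = 12170*(-1/19) = -12170/19 ≈ -640.53)
(-33208 + Z(-55, t))*(o + 33841) = (-33208 + (-55 - 1/97))*(-12170/19 + 33841) = (-33208 - 5336/97)*(630809/19) = -3226512/97*630809/19 = -2035312808208/1843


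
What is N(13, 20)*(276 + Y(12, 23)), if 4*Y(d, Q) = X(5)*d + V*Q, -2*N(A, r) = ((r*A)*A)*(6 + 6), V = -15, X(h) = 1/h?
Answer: -3860298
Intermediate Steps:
N(A, r) = -6*r*A**2 (N(A, r) = -(r*A)*A*(6 + 6)/2 = -(A*r)*A*12/2 = -r*A**2*12/2 = -6*r*A**2)
Y(d, Q) = -15*Q/4 + d/20 (Y(d, Q) = (d/5 - 15*Q)/4 = (-15*Q + d/5)/4 = -15*Q/4 + d/20)
N(13, 20)*(276 + Y(12, 23)) = (-6*20*13**2)*(276 + (-15/4*23 + (1/20)*12)) = (-6*20*169)*(276 + (-345/4 + 3/5)) = -20280*(276 - 1713/20) = -20280*3807/20 = -3860298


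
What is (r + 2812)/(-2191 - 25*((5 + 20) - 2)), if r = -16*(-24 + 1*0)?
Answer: -1598/1383 ≈ -1.1555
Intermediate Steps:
r = 384 (r = -16*(-24 + 0) = -16*(-24) = 384)
(r + 2812)/(-2191 - 25*((5 + 20) - 2)) = (384 + 2812)/(-2191 - 25*((5 + 20) - 2)) = 3196/(-2191 - 25*(25 - 2)) = 3196/(-2191 - 25*23) = 3196/(-2191 - 575) = 3196/(-2766) = 3196*(-1/2766) = -1598/1383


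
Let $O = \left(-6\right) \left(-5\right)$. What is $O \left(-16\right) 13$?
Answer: $-6240$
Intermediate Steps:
$O = 30$
$O \left(-16\right) 13 = 30 \left(-16\right) 13 = \left(-480\right) 13 = -6240$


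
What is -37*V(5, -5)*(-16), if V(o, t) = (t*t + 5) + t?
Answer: 14800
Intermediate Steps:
V(o, t) = 5 + t + t² (V(o, t) = (t² + 5) + t = (5 + t²) + t = 5 + t + t²)
-37*V(5, -5)*(-16) = -37*(5 - 5 + (-5)²)*(-16) = -37*(5 - 5 + 25)*(-16) = -37*25*(-16) = -925*(-16) = 14800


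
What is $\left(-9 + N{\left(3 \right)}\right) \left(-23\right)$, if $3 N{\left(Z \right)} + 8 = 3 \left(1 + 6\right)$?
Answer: $\frac{322}{3} \approx 107.33$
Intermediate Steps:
$N{\left(Z \right)} = \frac{13}{3}$ ($N{\left(Z \right)} = - \frac{8}{3} + \frac{3 \left(1 + 6\right)}{3} = - \frac{8}{3} + \frac{3 \cdot 7}{3} = - \frac{8}{3} + \frac{1}{3} \cdot 21 = - \frac{8}{3} + 7 = \frac{13}{3}$)
$\left(-9 + N{\left(3 \right)}\right) \left(-23\right) = \left(-9 + \frac{13}{3}\right) \left(-23\right) = \left(- \frac{14}{3}\right) \left(-23\right) = \frac{322}{3}$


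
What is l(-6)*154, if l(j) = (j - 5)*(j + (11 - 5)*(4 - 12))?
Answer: 91476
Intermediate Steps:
l(j) = (-48 + j)*(-5 + j) (l(j) = (-5 + j)*(j + 6*(-8)) = (-5 + j)*(j - 48) = (-5 + j)*(-48 + j) = (-48 + j)*(-5 + j))
l(-6)*154 = (240 + (-6)² - 53*(-6))*154 = (240 + 36 + 318)*154 = 594*154 = 91476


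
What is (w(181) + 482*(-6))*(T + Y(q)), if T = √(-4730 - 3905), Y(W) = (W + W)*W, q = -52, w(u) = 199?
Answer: -14563744 - 2693*I*√8635 ≈ -1.4564e+7 - 2.5025e+5*I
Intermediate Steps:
Y(W) = 2*W² (Y(W) = (2*W)*W = 2*W²)
T = I*√8635 (T = √(-8635) = I*√8635 ≈ 92.925*I)
(w(181) + 482*(-6))*(T + Y(q)) = (199 + 482*(-6))*(I*√8635 + 2*(-52)²) = (199 - 2892)*(I*√8635 + 2*2704) = -2693*(I*√8635 + 5408) = -2693*(5408 + I*√8635) = -14563744 - 2693*I*√8635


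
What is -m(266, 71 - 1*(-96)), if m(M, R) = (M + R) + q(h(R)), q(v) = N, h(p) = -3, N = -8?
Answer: -425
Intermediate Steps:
q(v) = -8
m(M, R) = -8 + M + R (m(M, R) = (M + R) - 8 = -8 + M + R)
-m(266, 71 - 1*(-96)) = -(-8 + 266 + (71 - 1*(-96))) = -(-8 + 266 + (71 + 96)) = -(-8 + 266 + 167) = -1*425 = -425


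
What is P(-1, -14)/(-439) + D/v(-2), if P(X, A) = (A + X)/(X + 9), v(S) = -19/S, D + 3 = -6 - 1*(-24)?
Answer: 105645/66728 ≈ 1.5832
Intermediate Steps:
D = 15 (D = -3 + (-6 - 1*(-24)) = -3 + (-6 + 24) = -3 + 18 = 15)
P(X, A) = (A + X)/(9 + X)
P(-1, -14)/(-439) + D/v(-2) = ((-14 - 1)/(9 - 1))/(-439) + 15/((-19/(-2))) = (-15/8)*(-1/439) + 15/((-19*(-½))) = ((⅛)*(-15))*(-1/439) + 15/(19/2) = -15/8*(-1/439) + 15*(2/19) = 15/3512 + 30/19 = 105645/66728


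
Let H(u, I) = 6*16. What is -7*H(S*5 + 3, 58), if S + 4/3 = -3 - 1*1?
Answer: -672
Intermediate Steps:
S = -16/3 (S = -4/3 + (-3 - 1*1) = -4/3 + (-3 - 1) = -4/3 - 4 = -16/3 ≈ -5.3333)
H(u, I) = 96
-7*H(S*5 + 3, 58) = -7*96 = -672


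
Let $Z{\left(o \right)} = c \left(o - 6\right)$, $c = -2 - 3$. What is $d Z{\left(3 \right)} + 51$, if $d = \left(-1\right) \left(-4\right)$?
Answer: $111$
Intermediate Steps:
$d = 4$
$c = -5$
$Z{\left(o \right)} = 30 - 5 o$ ($Z{\left(o \right)} = - 5 \left(o - 6\right) = - 5 \left(-6 + o\right) = 30 - 5 o$)
$d Z{\left(3 \right)} + 51 = 4 \left(30 - 15\right) + 51 = 4 \cdot 15 + 51 = 60 + 51 = 111$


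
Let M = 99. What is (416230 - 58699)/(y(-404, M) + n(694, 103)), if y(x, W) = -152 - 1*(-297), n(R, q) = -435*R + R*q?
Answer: -357531/230263 ≈ -1.5527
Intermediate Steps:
y(x, W) = 145 (y(x, W) = -152 + 297 = 145)
(416230 - 58699)/(y(-404, M) + n(694, 103)) = (416230 - 58699)/(145 + 694*(-435 + 103)) = 357531/(145 + 694*(-332)) = 357531/(145 - 230408) = 357531/(-230263) = 357531*(-1/230263) = -357531/230263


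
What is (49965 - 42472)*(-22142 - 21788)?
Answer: -329167490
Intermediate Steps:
(49965 - 42472)*(-22142 - 21788) = 7493*(-43930) = -329167490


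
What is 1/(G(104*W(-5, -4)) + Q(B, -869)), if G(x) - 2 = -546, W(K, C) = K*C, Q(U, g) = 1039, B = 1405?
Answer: 1/495 ≈ 0.0020202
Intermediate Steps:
W(K, C) = C*K
G(x) = -544 (G(x) = 2 - 546 = -544)
1/(G(104*W(-5, -4)) + Q(B, -869)) = 1/(-544 + 1039) = 1/495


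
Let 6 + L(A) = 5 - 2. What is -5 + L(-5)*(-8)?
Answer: 19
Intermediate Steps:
L(A) = -3 (L(A) = -6 + (5 - 2) = -6 + 3 = -3)
-5 + L(-5)*(-8) = -5 - 3*(-8) = -5 + 24 = 19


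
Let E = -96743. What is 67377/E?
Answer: -67377/96743 ≈ -0.69645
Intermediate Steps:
67377/E = 67377/(-96743) = 67377*(-1/96743) = -67377/96743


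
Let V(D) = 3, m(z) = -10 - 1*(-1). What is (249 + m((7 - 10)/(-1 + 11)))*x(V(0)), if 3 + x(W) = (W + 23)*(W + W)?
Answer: 36720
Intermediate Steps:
m(z) = -9 (m(z) = -10 + 1 = -9)
x(W) = -3 + 2*W*(23 + W) (x(W) = -3 + (W + 23)*(W + W) = -3 + (23 + W)*(2*W) = -3 + 2*W*(23 + W))
(249 + m((7 - 10)/(-1 + 11)))*x(V(0)) = (249 - 9)*(-3 + 2*3² + 46*3) = 240*(-3 + 2*9 + 138) = 240*(-3 + 18 + 138) = 240*153 = 36720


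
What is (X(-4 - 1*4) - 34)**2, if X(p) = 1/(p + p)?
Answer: 297025/256 ≈ 1160.3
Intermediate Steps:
X(p) = 1/(2*p)
(X(-4 - 1*4) - 34)**2 = (1/(2*(-4 - 1*4)) - 34)**2 = (1/(2*(-4 - 4)) - 34)**2 = ((1/2)/(-8) - 34)**2 = ((1/2)*(-1/8) - 34)**2 = (-1/16 - 34)**2 = (-545/16)**2 = 297025/256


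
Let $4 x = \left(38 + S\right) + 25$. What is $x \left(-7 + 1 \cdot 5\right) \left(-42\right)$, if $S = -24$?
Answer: $819$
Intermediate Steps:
$x = \frac{39}{4}$ ($x = \frac{\left(38 - 24\right) + 25}{4} = \frac{14 + 25}{4} = \frac{1}{4} \cdot 39 = \frac{39}{4} \approx 9.75$)
$x \left(-7 + 1 \cdot 5\right) \left(-42\right) = \frac{39 \left(-7 + 1 \cdot 5\right)}{4} \left(-42\right) = \frac{39 \left(-7 + 5\right)}{4} \left(-42\right) = \frac{39}{4} \left(-2\right) \left(-42\right) = \left(- \frac{39}{2}\right) \left(-42\right) = 819$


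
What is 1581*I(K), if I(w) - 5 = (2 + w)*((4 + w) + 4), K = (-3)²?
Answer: 303552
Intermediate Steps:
K = 9
I(w) = 5 + (2 + w)*(8 + w) (I(w) = 5 + (2 + w)*((4 + w) + 4) = 5 + (2 + w)*(8 + w))
1581*I(K) = 1581*(21 + 9² + 10*9) = 1581*(21 + 81 + 90) = 1581*192 = 303552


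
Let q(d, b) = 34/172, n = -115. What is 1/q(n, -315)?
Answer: 86/17 ≈ 5.0588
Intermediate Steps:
q(d, b) = 17/86 (q(d, b) = 34*(1/172) = 17/86)
1/q(n, -315) = 1/(17/86) = 86/17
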